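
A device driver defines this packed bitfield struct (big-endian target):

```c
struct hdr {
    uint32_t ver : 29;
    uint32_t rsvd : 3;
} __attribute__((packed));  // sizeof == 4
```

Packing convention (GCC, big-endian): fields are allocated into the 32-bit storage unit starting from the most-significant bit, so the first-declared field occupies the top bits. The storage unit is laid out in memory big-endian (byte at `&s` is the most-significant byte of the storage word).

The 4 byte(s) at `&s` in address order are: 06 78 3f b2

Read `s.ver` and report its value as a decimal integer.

13567990

[0]=0x06 [1]=0x78 [2]=0x3f [3]=0xb2 (big-endian) → word 0x06783fb2
ver:29 @ bit 3 → (0x06783fb2>>3)&0x1fffffff = 0xcf07f6  ←
rsvd:3 @ bit 0 → (0x06783fb2>>0)&0x7 = 0x2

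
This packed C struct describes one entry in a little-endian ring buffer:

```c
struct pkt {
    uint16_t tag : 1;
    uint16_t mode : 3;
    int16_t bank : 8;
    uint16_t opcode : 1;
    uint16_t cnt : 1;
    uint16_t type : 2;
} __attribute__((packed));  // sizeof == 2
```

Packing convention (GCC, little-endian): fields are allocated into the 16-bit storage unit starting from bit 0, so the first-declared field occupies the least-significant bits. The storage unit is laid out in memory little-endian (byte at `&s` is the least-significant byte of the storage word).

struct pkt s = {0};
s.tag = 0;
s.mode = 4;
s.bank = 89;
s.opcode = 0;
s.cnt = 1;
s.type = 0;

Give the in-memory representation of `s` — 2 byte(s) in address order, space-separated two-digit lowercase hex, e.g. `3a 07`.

98 25

tag:1 = 0 → 0x0 << 0 → word 0x0000
mode:3 = 4 → 0x4 << 1 → word 0x0008
bank:8 = 89 → 0x59 << 4 → word 0x0598
opcode:1 = 0 → 0x0 << 12 → word 0x0598
cnt:1 = 1 → 0x1 << 13 → word 0x2598
type:2 = 0 → 0x0 << 14 → word 0x2598
word = 0x2598 → little-endian bytes:
  [0]=0x98  [1]=0x25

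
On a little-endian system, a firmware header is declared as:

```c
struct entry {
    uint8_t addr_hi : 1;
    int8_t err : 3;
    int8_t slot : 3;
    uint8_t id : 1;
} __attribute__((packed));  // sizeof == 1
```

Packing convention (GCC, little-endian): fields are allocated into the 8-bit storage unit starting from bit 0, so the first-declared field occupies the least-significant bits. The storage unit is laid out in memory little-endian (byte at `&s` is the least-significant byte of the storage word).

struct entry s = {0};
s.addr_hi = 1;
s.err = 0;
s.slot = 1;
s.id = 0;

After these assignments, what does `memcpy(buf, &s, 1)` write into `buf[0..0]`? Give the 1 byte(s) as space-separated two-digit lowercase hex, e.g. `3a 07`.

addr_hi (1b) val=1 bits=0x1 at bit 0: 0x01
err (3b) val=0 bits=0x0 at bit 1: 0x01
slot (3b) val=1 bits=0x1 at bit 4: 0x11
id (1b) val=0 bits=0x0 at bit 7: 0x11
word = 0x11 → little-endian bytes:
  [0]=0x11

11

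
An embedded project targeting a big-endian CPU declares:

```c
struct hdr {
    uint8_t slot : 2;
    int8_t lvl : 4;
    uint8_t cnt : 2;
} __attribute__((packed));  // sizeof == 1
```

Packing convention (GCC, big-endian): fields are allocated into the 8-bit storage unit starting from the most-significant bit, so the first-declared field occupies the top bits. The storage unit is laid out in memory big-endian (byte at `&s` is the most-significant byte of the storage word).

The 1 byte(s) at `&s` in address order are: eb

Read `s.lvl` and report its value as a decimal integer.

[0]=0xeb (big-endian) → word 0xeb
slot [6+:2] = (word>>6) & 0x3 = 3
lvl [2+:4] = (word>>2) & 0xf = 10  ←
cnt [0+:2] = (word>>0) & 0x3 = 3
lvl signed 4b, MSB=1: 10 - 16 = -6

-6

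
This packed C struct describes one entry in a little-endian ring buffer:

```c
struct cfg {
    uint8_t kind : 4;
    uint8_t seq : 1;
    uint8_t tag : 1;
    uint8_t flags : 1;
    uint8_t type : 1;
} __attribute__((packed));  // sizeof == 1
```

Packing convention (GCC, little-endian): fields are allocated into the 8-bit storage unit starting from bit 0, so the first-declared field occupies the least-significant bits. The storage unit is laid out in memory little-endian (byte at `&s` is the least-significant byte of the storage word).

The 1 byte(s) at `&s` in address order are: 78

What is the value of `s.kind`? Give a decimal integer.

[0]=0x78 (little-endian) → word 0x78
kind:4 @ bit 0 → (0x78>>0)&0xf = 0x8  ←
seq:1 @ bit 4 → (0x78>>4)&0x1 = 0x1
tag:1 @ bit 5 → (0x78>>5)&0x1 = 0x1
flags:1 @ bit 6 → (0x78>>6)&0x1 = 0x1
type:1 @ bit 7 → (0x78>>7)&0x1 = 0x0

8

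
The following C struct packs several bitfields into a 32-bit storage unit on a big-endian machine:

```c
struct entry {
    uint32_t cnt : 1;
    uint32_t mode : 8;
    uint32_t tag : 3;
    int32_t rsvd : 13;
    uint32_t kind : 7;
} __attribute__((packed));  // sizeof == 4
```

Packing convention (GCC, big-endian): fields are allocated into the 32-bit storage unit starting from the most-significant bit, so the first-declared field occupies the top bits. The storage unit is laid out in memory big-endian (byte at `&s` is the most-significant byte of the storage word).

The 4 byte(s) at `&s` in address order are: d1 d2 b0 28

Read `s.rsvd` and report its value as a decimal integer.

[0]=0xd1 [1]=0xd2 [2]=0xb0 [3]=0x28 (big-endian) → word 0xd1d2b028
cnt:1 @ bit 31 → (0xd1d2b028>>31)&0x1 = 0x1
mode:8 @ bit 23 → (0xd1d2b028>>23)&0xff = 0xa3
tag:3 @ bit 20 → (0xd1d2b028>>20)&0x7 = 0x5
rsvd:13 @ bit 7 → (0xd1d2b028>>7)&0x1fff = 0x560  ←
kind:7 @ bit 0 → (0xd1d2b028>>0)&0x7f = 0x28
rsvd signed 13b, MSB=0: value = 1376

1376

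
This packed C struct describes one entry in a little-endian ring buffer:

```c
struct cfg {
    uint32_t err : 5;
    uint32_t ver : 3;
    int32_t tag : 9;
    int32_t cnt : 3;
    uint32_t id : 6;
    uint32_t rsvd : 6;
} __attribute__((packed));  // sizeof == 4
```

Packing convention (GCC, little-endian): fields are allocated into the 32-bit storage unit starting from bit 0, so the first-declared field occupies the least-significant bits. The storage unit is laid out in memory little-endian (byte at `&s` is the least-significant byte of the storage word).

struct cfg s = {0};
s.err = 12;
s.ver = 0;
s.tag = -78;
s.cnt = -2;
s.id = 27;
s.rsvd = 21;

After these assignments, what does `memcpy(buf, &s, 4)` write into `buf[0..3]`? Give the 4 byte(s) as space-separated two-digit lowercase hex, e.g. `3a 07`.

err:5 = 12 → 0xc << 0 → word 0x0000000c
ver:3 = 0 → 0x0 << 5 → word 0x0000000c
tag:9 = -78 → 0x1b2 << 8 → word 0x0001b20c
cnt:3 = -2 → 0x6 << 17 → word 0x000db20c
id:6 = 27 → 0x1b << 20 → word 0x01bdb20c
rsvd:6 = 21 → 0x15 << 26 → word 0x55bdb20c
word = 0x55bdb20c → little-endian bytes:
  [0]=0x0c  [1]=0xb2  [2]=0xbd  [3]=0x55

0c b2 bd 55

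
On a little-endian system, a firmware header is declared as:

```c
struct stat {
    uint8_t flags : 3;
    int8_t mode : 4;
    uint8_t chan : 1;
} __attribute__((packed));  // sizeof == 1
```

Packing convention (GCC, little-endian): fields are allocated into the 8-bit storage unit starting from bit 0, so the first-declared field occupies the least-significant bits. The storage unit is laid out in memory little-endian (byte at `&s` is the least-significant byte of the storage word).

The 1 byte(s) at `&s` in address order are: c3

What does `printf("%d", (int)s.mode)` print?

[0]=0xc3 (little-endian) → word 0xc3
flags [0+:3] = (word>>0) & 0x7 = 3
mode [3+:4] = (word>>3) & 0xf = 8  ←
chan [7+:1] = (word>>7) & 0x1 = 1
mode signed 4b, MSB=1: 8 - 16 = -8

-8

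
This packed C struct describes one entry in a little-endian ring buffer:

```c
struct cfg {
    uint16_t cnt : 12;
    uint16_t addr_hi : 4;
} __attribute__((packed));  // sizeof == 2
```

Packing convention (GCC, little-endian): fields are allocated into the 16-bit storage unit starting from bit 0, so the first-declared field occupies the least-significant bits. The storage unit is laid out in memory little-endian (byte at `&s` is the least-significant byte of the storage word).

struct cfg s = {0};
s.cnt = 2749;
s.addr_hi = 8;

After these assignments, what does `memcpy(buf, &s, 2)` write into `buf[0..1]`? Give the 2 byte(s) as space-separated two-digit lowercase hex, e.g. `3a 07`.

bd 8a

[0+:12] cnt=2749 & 0xfff = 0xabd; word=0x0abd
[12+:4] addr_hi=8 & 0xf = 0x8; word=0x8abd
word = 0x8abd → little-endian bytes:
  [0]=0xbd  [1]=0x8a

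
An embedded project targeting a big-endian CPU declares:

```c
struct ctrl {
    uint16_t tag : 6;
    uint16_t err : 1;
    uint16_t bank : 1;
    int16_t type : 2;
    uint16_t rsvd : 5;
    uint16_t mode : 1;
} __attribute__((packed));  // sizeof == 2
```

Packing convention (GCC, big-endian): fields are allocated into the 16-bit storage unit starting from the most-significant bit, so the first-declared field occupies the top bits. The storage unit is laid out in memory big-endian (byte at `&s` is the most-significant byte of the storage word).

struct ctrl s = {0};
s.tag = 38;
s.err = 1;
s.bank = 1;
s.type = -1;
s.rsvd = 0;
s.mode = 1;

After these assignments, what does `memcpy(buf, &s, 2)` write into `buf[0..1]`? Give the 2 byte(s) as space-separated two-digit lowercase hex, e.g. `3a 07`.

9b c1

tag:6 = 38 → 0x26 << 10 → word 0x9800
err:1 = 1 → 0x1 << 9 → word 0x9a00
bank:1 = 1 → 0x1 << 8 → word 0x9b00
type:2 = -1 → 0x3 << 6 → word 0x9bc0
rsvd:5 = 0 → 0x0 << 1 → word 0x9bc0
mode:1 = 1 → 0x1 << 0 → word 0x9bc1
word = 0x9bc1 → big-endian bytes:
  [0]=0x9b  [1]=0xc1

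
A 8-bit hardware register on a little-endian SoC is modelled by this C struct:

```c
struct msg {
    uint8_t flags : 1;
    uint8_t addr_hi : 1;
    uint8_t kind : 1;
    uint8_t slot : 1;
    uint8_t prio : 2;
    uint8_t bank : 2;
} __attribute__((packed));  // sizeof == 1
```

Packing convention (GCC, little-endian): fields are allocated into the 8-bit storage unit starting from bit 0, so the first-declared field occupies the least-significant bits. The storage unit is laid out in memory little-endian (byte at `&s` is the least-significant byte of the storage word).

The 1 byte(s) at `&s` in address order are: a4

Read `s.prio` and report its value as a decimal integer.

2

[0]=0xa4 (little-endian) → word 0xa4
flags [0+:1] = (word>>0) & 0x1 = 0
addr_hi [1+:1] = (word>>1) & 0x1 = 0
kind [2+:1] = (word>>2) & 0x1 = 1
slot [3+:1] = (word>>3) & 0x1 = 0
prio [4+:2] = (word>>4) & 0x3 = 2  ←
bank [6+:2] = (word>>6) & 0x3 = 2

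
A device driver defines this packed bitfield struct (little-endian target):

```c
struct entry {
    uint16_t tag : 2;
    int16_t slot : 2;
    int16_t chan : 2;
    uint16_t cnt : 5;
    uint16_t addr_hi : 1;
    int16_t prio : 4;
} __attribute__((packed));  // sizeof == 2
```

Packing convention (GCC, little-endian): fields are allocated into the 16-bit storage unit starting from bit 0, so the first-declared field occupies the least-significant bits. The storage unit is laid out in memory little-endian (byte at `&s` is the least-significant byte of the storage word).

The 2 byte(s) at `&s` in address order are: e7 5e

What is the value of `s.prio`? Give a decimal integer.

[0]=0xe7 [1]=0x5e (little-endian) → word 0x5ee7
tag [0+:2] = (word>>0) & 0x3 = 3
slot [2+:2] = (word>>2) & 0x3 = 1
chan [4+:2] = (word>>4) & 0x3 = 2
cnt [6+:5] = (word>>6) & 0x1f = 27
addr_hi [11+:1] = (word>>11) & 0x1 = 1
prio [12+:4] = (word>>12) & 0xf = 5  ←
prio signed 4b, MSB=0: value = 5

5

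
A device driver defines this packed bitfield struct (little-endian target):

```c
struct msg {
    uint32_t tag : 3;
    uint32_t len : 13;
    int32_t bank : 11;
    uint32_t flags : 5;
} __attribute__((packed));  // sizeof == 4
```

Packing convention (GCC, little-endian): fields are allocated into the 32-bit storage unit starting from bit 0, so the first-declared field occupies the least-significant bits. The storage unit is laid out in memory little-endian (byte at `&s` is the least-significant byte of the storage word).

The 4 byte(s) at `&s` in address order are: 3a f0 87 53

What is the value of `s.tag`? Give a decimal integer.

2

[0]=0x3a [1]=0xf0 [2]=0x87 [3]=0x53 (little-endian) → word 0x5387f03a
tag [0+:3] = (word>>0) & 0x7 = 2  ←
len [3+:13] = (word>>3) & 0x1fff = 7687
bank [16+:11] = (word>>16) & 0x7ff = 903
flags [27+:5] = (word>>27) & 0x1f = 10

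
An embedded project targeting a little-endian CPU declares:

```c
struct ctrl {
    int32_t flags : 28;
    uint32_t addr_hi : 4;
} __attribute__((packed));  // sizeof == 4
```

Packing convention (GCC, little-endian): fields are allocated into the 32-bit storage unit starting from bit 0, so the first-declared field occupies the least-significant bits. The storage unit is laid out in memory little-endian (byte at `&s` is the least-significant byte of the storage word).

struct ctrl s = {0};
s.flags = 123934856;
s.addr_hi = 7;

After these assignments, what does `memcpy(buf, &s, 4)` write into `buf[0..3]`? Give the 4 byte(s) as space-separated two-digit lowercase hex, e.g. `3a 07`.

flags:28 = 123934856 → 0x7631888 << 0 → word 0x07631888
addr_hi:4 = 7 → 0x7 << 28 → word 0x77631888
word = 0x77631888 → little-endian bytes:
  [0]=0x88  [1]=0x18  [2]=0x63  [3]=0x77

88 18 63 77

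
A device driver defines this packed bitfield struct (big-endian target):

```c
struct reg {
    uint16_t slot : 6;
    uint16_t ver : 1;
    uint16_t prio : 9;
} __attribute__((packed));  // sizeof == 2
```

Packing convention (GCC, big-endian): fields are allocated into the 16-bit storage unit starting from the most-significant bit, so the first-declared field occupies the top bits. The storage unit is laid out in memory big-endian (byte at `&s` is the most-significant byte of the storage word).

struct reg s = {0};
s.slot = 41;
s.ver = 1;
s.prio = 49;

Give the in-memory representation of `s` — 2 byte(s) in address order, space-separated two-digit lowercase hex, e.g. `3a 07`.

a6 31

slot (6b) val=41 bits=0x29 at bit 10: 0xa400
ver (1b) val=1 bits=0x1 at bit 9: 0xa600
prio (9b) val=49 bits=0x31 at bit 0: 0xa631
word = 0xa631 → big-endian bytes:
  [0]=0xa6  [1]=0x31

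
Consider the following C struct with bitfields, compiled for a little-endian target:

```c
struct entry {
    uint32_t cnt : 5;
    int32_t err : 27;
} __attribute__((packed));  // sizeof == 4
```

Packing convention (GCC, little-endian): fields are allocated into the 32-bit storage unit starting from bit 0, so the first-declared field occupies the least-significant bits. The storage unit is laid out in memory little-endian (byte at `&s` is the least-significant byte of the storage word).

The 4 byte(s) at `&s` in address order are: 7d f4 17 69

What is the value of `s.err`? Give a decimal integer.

55099299

[0]=0x7d [1]=0xf4 [2]=0x17 [3]=0x69 (little-endian) → word 0x6917f47d
cnt:5 @ bit 0 → (0x6917f47d>>0)&0x1f = 0x1d
err:27 @ bit 5 → (0x6917f47d>>5)&0x7ffffff = 0x348bfa3  ←
err signed 27b, MSB=0: value = 55099299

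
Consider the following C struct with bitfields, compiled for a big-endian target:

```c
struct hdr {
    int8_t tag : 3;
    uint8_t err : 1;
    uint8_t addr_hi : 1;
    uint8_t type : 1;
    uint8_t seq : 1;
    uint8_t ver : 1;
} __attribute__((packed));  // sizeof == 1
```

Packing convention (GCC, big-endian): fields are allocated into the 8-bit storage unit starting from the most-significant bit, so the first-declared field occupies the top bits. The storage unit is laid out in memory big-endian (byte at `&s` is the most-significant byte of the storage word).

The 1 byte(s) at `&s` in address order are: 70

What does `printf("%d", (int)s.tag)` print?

3

[0]=0x70 (big-endian) → word 0x70
tag [5+:3] = (word>>5) & 0x7 = 3  ←
err [4+:1] = (word>>4) & 0x1 = 1
addr_hi [3+:1] = (word>>3) & 0x1 = 0
type [2+:1] = (word>>2) & 0x1 = 0
seq [1+:1] = (word>>1) & 0x1 = 0
ver [0+:1] = (word>>0) & 0x1 = 0
tag signed 3b, MSB=0: value = 3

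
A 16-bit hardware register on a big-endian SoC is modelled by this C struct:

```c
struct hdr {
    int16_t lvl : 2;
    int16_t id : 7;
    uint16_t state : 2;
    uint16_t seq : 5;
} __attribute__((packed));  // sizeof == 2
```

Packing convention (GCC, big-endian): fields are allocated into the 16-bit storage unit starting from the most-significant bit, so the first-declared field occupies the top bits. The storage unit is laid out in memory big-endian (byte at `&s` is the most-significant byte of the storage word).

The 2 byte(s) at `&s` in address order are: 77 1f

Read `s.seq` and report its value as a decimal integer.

31

[0]=0x77 [1]=0x1f (big-endian) → word 0x771f
lvl [14+:2] = (word>>14) & 0x3 = 1
id [7+:7] = (word>>7) & 0x7f = 110
state [5+:2] = (word>>5) & 0x3 = 0
seq [0+:5] = (word>>0) & 0x1f = 31  ←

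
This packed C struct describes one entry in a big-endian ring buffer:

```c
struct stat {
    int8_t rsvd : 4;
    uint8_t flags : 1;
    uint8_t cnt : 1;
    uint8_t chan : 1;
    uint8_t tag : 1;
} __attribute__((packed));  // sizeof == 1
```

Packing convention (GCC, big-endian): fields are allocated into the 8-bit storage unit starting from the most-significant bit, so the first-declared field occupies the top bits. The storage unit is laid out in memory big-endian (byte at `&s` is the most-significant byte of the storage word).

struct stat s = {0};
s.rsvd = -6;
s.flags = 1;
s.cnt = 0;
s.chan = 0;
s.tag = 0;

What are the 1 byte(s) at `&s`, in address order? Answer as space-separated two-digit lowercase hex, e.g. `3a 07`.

a8

rsvd:4 = -6 → 0xa << 4 → word 0xa0
flags:1 = 1 → 0x1 << 3 → word 0xa8
cnt:1 = 0 → 0x0 << 2 → word 0xa8
chan:1 = 0 → 0x0 << 1 → word 0xa8
tag:1 = 0 → 0x0 << 0 → word 0xa8
word = 0xa8 → big-endian bytes:
  [0]=0xa8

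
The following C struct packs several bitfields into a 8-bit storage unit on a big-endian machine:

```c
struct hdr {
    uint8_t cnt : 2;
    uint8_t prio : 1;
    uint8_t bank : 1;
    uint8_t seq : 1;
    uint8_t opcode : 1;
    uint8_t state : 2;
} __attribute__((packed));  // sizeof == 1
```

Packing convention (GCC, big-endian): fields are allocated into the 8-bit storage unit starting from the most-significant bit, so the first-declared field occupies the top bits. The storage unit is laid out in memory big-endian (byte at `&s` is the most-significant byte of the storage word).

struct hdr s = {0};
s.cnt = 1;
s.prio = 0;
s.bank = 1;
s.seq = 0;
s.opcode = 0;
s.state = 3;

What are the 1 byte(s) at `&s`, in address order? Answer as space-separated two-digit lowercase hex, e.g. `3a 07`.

53

[6+:2] cnt=1 & 0x3 = 0x1; word=0x40
[5+:1] prio=0 & 0x1 = 0x0; word=0x40
[4+:1] bank=1 & 0x1 = 0x1; word=0x50
[3+:1] seq=0 & 0x1 = 0x0; word=0x50
[2+:1] opcode=0 & 0x1 = 0x0; word=0x50
[0+:2] state=3 & 0x3 = 0x3; word=0x53
word = 0x53 → big-endian bytes:
  [0]=0x53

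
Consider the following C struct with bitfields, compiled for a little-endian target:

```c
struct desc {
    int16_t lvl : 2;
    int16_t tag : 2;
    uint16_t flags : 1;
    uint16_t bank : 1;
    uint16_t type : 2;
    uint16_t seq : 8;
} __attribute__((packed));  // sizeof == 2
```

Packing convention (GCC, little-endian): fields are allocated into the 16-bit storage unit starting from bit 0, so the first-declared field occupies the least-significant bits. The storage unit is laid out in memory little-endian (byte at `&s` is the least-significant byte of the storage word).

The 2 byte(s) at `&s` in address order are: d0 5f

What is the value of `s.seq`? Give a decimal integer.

[0]=0xd0 [1]=0x5f (little-endian) → word 0x5fd0
lvl [0+:2] = (word>>0) & 0x3 = 0
tag [2+:2] = (word>>2) & 0x3 = 0
flags [4+:1] = (word>>4) & 0x1 = 1
bank [5+:1] = (word>>5) & 0x1 = 0
type [6+:2] = (word>>6) & 0x3 = 3
seq [8+:8] = (word>>8) & 0xff = 95  ←

95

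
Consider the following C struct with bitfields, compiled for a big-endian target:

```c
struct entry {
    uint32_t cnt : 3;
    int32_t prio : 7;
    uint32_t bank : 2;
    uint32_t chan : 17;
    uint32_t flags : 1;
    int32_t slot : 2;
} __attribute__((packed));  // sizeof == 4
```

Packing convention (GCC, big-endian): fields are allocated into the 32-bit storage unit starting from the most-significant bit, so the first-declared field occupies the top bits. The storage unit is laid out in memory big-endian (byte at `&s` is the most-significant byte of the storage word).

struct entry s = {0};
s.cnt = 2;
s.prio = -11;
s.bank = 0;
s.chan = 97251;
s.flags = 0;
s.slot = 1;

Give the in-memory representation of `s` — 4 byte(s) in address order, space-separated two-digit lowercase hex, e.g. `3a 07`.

cnt:3 = 2 → 0x2 << 29 → word 0x40000000
prio:7 = -11 → 0x75 << 22 → word 0x5d400000
bank:2 = 0 → 0x0 << 20 → word 0x5d400000
chan:17 = 97251 → 0x17be3 << 3 → word 0x5d4bdf18
flags:1 = 0 → 0x0 << 2 → word 0x5d4bdf18
slot:2 = 1 → 0x1 << 0 → word 0x5d4bdf19
word = 0x5d4bdf19 → big-endian bytes:
  [0]=0x5d  [1]=0x4b  [2]=0xdf  [3]=0x19

5d 4b df 19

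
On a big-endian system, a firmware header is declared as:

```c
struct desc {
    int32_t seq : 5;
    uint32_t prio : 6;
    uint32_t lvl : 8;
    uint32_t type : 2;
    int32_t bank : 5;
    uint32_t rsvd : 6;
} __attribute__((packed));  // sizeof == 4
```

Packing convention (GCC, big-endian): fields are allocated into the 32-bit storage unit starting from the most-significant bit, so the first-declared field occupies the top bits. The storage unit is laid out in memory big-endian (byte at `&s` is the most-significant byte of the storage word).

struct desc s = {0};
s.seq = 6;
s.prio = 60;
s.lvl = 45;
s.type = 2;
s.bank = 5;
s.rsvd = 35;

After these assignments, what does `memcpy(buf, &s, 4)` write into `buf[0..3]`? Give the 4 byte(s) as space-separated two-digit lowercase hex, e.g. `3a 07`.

seq (5b) val=6 bits=0x6 at bit 27: 0x30000000
prio (6b) val=60 bits=0x3c at bit 21: 0x37800000
lvl (8b) val=45 bits=0x2d at bit 13: 0x3785a000
type (2b) val=2 bits=0x2 at bit 11: 0x3785b000
bank (5b) val=5 bits=0x5 at bit 6: 0x3785b140
rsvd (6b) val=35 bits=0x23 at bit 0: 0x3785b163
word = 0x3785b163 → big-endian bytes:
  [0]=0x37  [1]=0x85  [2]=0xb1  [3]=0x63

37 85 b1 63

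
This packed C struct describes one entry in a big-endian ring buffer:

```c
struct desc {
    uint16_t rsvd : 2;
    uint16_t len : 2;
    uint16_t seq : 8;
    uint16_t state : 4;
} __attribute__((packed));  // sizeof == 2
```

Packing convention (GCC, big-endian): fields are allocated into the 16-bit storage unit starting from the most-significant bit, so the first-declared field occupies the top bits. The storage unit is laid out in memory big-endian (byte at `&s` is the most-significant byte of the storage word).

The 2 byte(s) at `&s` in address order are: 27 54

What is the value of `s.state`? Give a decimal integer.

4

[0]=0x27 [1]=0x54 (big-endian) → word 0x2754
rsvd [14+:2] = (word>>14) & 0x3 = 0
len [12+:2] = (word>>12) & 0x3 = 2
seq [4+:8] = (word>>4) & 0xff = 117
state [0+:4] = (word>>0) & 0xf = 4  ←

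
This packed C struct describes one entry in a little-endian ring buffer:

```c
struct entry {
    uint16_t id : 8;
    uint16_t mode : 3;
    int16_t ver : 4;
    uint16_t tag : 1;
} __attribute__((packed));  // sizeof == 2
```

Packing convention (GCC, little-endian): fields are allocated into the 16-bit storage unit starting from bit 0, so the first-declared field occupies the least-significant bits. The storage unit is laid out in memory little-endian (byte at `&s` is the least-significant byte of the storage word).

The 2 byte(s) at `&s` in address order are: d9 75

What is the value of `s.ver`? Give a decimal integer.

-2

[0]=0xd9 [1]=0x75 (little-endian) → word 0x75d9
id [0+:8] = (word>>0) & 0xff = 217
mode [8+:3] = (word>>8) & 0x7 = 5
ver [11+:4] = (word>>11) & 0xf = 14  ←
tag [15+:1] = (word>>15) & 0x1 = 0
ver signed 4b, MSB=1: 14 - 16 = -2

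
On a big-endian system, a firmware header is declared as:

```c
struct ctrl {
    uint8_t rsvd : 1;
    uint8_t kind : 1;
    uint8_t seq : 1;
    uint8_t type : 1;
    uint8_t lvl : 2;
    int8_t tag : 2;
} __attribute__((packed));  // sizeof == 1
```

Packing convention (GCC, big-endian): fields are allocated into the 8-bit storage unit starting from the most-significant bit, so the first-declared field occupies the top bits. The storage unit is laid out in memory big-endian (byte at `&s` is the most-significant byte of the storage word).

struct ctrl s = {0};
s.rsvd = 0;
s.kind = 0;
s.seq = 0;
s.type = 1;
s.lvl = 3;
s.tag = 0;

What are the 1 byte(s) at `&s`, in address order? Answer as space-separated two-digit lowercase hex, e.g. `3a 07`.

1c

rsvd:1 = 0 → 0x0 << 7 → word 0x00
kind:1 = 0 → 0x0 << 6 → word 0x00
seq:1 = 0 → 0x0 << 5 → word 0x00
type:1 = 1 → 0x1 << 4 → word 0x10
lvl:2 = 3 → 0x3 << 2 → word 0x1c
tag:2 = 0 → 0x0 << 0 → word 0x1c
word = 0x1c → big-endian bytes:
  [0]=0x1c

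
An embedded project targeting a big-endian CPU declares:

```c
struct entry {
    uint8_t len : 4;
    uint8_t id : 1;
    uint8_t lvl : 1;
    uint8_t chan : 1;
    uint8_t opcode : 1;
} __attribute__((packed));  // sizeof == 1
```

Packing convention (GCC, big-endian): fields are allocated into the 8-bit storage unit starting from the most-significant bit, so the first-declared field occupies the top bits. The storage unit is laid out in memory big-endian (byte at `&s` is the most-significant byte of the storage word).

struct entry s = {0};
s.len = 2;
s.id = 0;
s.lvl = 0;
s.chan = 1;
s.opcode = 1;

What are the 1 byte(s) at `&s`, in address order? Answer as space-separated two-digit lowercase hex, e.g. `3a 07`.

[4+:4] len=2 & 0xf = 0x2; word=0x20
[3+:1] id=0 & 0x1 = 0x0; word=0x20
[2+:1] lvl=0 & 0x1 = 0x0; word=0x20
[1+:1] chan=1 & 0x1 = 0x1; word=0x22
[0+:1] opcode=1 & 0x1 = 0x1; word=0x23
word = 0x23 → big-endian bytes:
  [0]=0x23

23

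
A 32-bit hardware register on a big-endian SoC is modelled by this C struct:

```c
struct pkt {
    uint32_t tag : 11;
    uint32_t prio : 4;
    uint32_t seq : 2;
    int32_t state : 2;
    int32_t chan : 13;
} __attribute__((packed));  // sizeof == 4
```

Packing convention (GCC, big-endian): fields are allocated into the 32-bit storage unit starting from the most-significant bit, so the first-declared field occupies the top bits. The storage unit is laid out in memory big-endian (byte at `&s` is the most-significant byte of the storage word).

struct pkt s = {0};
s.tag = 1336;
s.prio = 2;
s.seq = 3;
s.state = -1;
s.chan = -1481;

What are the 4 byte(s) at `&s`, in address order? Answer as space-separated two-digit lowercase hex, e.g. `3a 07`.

[21+:11] tag=1336 & 0x7ff = 0x538; word=0xa7000000
[17+:4] prio=2 & 0xf = 0x2; word=0xa7040000
[15+:2] seq=3 & 0x3 = 0x3; word=0xa7058000
[13+:2] state=-1 & 0x3 = 0x3; word=0xa705e000
[0+:13] chan=-1481 & 0x1fff = 0x1a37; word=0xa705fa37
word = 0xa705fa37 → big-endian bytes:
  [0]=0xa7  [1]=0x05  [2]=0xfa  [3]=0x37

a7 05 fa 37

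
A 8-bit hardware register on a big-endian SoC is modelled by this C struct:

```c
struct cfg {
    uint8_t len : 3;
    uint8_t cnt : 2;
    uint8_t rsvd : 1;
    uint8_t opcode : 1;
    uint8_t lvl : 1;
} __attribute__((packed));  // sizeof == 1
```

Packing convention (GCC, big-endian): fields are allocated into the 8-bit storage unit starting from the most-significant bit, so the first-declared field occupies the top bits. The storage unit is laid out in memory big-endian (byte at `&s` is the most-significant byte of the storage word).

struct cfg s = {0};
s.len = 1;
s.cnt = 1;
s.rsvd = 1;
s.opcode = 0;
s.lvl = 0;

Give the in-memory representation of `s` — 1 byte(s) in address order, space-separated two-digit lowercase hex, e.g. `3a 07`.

2c

len (3b) val=1 bits=0x1 at bit 5: 0x20
cnt (2b) val=1 bits=0x1 at bit 3: 0x28
rsvd (1b) val=1 bits=0x1 at bit 2: 0x2c
opcode (1b) val=0 bits=0x0 at bit 1: 0x2c
lvl (1b) val=0 bits=0x0 at bit 0: 0x2c
word = 0x2c → big-endian bytes:
  [0]=0x2c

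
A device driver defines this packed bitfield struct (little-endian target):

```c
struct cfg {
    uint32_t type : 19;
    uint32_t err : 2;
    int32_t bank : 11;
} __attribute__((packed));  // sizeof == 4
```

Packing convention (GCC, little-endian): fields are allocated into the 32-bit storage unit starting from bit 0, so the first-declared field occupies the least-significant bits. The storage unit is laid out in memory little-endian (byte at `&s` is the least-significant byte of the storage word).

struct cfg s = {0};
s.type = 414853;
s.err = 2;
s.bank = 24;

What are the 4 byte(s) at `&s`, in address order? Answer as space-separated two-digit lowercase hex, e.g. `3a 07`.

type:19 = 414853 → 0x65485 << 0 → word 0x00065485
err:2 = 2 → 0x2 << 19 → word 0x00165485
bank:11 = 24 → 0x18 << 21 → word 0x03165485
word = 0x03165485 → little-endian bytes:
  [0]=0x85  [1]=0x54  [2]=0x16  [3]=0x03

85 54 16 03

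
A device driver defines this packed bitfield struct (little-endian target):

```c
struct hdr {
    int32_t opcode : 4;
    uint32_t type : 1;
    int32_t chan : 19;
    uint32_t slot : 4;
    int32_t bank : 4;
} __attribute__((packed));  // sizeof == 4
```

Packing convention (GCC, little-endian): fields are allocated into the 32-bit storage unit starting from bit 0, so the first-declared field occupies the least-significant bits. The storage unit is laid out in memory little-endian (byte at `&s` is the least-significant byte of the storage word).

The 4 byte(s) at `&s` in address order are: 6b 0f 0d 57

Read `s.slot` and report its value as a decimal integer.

[0]=0x6b [1]=0x0f [2]=0x0d [3]=0x57 (little-endian) → word 0x570d0f6b
opcode [0+:4] = (word>>0) & 0xf = 11
type [4+:1] = (word>>4) & 0x1 = 0
chan [5+:19] = (word>>5) & 0x7ffff = 26747
slot [24+:4] = (word>>24) & 0xf = 7  ←
bank [28+:4] = (word>>28) & 0xf = 5

7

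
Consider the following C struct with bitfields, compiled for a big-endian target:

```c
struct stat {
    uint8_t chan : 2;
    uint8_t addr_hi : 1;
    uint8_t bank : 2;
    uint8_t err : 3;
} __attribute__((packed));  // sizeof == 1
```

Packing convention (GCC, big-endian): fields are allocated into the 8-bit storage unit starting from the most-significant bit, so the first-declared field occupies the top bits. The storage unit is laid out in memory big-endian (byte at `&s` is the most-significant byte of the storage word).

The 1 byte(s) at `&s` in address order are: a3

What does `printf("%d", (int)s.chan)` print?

[0]=0xa3 (big-endian) → word 0xa3
chan [6+:2] = (word>>6) & 0x3 = 2  ←
addr_hi [5+:1] = (word>>5) & 0x1 = 1
bank [3+:2] = (word>>3) & 0x3 = 0
err [0+:3] = (word>>0) & 0x7 = 3

2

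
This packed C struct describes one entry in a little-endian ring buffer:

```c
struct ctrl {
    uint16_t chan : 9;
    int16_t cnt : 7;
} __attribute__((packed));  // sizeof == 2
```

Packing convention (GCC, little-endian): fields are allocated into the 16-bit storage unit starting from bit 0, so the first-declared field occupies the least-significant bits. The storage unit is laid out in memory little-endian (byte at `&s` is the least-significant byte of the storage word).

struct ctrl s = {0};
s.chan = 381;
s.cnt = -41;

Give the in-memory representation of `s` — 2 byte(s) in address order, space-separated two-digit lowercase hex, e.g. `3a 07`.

chan (9b) val=381 bits=0x17d at bit 0: 0x017d
cnt (7b) val=-41 bits=0x57 at bit 9: 0xaf7d
word = 0xaf7d → little-endian bytes:
  [0]=0x7d  [1]=0xaf

7d af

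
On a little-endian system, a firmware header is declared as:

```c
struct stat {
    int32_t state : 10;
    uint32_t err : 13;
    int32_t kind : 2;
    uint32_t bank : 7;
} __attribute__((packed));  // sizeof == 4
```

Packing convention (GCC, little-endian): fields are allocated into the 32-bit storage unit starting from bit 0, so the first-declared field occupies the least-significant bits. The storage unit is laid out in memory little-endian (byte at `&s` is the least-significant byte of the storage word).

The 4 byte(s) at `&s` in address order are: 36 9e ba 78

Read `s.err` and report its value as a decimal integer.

[0]=0x36 [1]=0x9e [2]=0xba [3]=0x78 (little-endian) → word 0x78ba9e36
state [0+:10] = (word>>0) & 0x3ff = 566
err [10+:13] = (word>>10) & 0x1fff = 3751  ←
kind [23+:2] = (word>>23) & 0x3 = 1
bank [25+:7] = (word>>25) & 0x7f = 60

3751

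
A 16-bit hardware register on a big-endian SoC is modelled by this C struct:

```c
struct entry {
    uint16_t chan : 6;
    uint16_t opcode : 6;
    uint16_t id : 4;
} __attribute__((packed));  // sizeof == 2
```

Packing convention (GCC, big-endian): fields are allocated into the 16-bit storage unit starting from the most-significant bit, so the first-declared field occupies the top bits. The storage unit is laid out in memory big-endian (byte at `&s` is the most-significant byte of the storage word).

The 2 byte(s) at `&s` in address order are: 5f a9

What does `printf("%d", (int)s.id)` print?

9

[0]=0x5f [1]=0xa9 (big-endian) → word 0x5fa9
chan [10+:6] = (word>>10) & 0x3f = 23
opcode [4+:6] = (word>>4) & 0x3f = 58
id [0+:4] = (word>>0) & 0xf = 9  ←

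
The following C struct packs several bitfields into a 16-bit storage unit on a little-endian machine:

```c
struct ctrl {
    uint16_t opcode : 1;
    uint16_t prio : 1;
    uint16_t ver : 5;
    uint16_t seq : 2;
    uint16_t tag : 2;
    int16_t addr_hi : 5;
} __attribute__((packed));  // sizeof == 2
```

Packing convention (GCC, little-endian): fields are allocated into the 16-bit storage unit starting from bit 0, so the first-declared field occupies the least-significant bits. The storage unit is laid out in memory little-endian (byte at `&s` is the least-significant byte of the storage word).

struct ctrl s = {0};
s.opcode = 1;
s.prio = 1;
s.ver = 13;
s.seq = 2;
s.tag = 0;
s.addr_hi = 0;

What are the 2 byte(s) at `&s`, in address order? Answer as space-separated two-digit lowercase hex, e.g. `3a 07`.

[0+:1] opcode=1 & 0x1 = 0x1; word=0x0001
[1+:1] prio=1 & 0x1 = 0x1; word=0x0003
[2+:5] ver=13 & 0x1f = 0xd; word=0x0037
[7+:2] seq=2 & 0x3 = 0x2; word=0x0137
[9+:2] tag=0 & 0x3 = 0x0; word=0x0137
[11+:5] addr_hi=0 & 0x1f = 0x0; word=0x0137
word = 0x0137 → little-endian bytes:
  [0]=0x37  [1]=0x01

37 01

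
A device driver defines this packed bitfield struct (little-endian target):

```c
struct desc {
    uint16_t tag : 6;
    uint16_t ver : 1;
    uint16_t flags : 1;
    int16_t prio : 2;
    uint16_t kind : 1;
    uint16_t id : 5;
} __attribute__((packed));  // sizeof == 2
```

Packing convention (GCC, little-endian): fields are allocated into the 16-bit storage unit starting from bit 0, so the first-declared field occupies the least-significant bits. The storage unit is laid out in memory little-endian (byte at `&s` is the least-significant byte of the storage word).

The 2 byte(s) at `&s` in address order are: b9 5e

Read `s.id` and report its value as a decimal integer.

11

[0]=0xb9 [1]=0x5e (little-endian) → word 0x5eb9
tag:6 @ bit 0 → (0x5eb9>>0)&0x3f = 0x39
ver:1 @ bit 6 → (0x5eb9>>6)&0x1 = 0x0
flags:1 @ bit 7 → (0x5eb9>>7)&0x1 = 0x1
prio:2 @ bit 8 → (0x5eb9>>8)&0x3 = 0x2
kind:1 @ bit 10 → (0x5eb9>>10)&0x1 = 0x1
id:5 @ bit 11 → (0x5eb9>>11)&0x1f = 0xb  ←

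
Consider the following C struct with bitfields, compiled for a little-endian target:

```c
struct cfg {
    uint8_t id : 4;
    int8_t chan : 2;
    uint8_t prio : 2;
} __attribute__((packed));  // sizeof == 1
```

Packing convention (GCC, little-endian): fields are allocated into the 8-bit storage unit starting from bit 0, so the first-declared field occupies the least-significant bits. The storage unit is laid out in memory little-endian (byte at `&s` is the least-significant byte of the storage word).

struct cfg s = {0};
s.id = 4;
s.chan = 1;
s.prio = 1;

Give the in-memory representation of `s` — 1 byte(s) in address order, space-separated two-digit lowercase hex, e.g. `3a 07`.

id:4 = 4 → 0x4 << 0 → word 0x04
chan:2 = 1 → 0x1 << 4 → word 0x14
prio:2 = 1 → 0x1 << 6 → word 0x54
word = 0x54 → little-endian bytes:
  [0]=0x54

54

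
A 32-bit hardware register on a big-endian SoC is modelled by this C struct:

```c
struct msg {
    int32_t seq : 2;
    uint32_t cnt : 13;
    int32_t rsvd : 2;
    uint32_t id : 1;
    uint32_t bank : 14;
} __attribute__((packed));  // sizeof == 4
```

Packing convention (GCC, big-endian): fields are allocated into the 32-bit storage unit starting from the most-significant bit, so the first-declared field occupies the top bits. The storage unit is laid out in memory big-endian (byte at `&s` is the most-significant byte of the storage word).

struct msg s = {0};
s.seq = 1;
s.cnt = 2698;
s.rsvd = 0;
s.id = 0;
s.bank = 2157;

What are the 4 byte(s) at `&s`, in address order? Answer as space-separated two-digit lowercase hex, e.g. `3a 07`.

seq:2 = 1 → 0x1 << 30 → word 0x40000000
cnt:13 = 2698 → 0xa8a << 17 → word 0x55140000
rsvd:2 = 0 → 0x0 << 15 → word 0x55140000
id:1 = 0 → 0x0 << 14 → word 0x55140000
bank:14 = 2157 → 0x86d << 0 → word 0x5514086d
word = 0x5514086d → big-endian bytes:
  [0]=0x55  [1]=0x14  [2]=0x08  [3]=0x6d

55 14 08 6d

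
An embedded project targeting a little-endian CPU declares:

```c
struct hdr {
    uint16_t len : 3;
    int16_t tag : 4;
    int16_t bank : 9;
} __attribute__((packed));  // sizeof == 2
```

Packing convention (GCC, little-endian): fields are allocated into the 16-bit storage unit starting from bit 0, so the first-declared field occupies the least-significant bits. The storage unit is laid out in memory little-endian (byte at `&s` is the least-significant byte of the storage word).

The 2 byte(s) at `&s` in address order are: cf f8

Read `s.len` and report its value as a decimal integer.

[0]=0xcf [1]=0xf8 (little-endian) → word 0xf8cf
len:3 @ bit 0 → (0xf8cf>>0)&0x7 = 0x7  ←
tag:4 @ bit 3 → (0xf8cf>>3)&0xf = 0x9
bank:9 @ bit 7 → (0xf8cf>>7)&0x1ff = 0x1f1

7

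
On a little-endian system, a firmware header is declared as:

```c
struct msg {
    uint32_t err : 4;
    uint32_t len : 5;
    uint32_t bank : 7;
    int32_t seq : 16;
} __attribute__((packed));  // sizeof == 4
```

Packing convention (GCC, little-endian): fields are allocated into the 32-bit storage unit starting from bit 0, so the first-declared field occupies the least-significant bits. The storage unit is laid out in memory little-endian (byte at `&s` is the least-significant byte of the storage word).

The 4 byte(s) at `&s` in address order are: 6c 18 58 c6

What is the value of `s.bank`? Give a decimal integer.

[0]=0x6c [1]=0x18 [2]=0x58 [3]=0xc6 (little-endian) → word 0xc658186c
err [0+:4] = (word>>0) & 0xf = 12
len [4+:5] = (word>>4) & 0x1f = 6
bank [9+:7] = (word>>9) & 0x7f = 12  ←
seq [16+:16] = (word>>16) & 0xffff = 50776

12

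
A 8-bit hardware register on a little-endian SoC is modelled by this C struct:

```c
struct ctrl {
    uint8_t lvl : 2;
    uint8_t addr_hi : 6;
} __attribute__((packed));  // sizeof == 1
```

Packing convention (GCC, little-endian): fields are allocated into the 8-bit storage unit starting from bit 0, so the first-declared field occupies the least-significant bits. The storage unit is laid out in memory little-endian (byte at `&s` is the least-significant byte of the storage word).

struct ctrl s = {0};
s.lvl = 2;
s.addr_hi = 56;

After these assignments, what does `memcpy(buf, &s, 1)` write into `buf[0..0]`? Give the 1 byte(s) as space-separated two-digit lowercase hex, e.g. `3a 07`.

e2

lvl:2 = 2 → 0x2 << 0 → word 0x02
addr_hi:6 = 56 → 0x38 << 2 → word 0xe2
word = 0xe2 → little-endian bytes:
  [0]=0xe2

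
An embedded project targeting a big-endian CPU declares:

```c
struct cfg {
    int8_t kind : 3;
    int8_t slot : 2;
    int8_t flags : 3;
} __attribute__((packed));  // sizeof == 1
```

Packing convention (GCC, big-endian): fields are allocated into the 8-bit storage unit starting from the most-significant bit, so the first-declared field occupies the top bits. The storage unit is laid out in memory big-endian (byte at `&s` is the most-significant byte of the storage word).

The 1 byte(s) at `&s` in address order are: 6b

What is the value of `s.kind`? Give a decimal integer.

[0]=0x6b (big-endian) → word 0x6b
kind [5+:3] = (word>>5) & 0x7 = 3  ←
slot [3+:2] = (word>>3) & 0x3 = 1
flags [0+:3] = (word>>0) & 0x7 = 3
kind signed 3b, MSB=0: value = 3

3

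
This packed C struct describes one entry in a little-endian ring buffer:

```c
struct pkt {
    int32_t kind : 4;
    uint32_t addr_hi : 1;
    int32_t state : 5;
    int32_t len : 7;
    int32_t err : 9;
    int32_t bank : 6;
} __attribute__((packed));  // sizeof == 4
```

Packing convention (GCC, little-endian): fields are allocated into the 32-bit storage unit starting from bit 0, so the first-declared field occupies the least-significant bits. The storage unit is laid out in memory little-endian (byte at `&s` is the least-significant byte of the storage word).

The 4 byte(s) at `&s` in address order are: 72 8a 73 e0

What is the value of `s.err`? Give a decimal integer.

57

[0]=0x72 [1]=0x8a [2]=0x73 [3]=0xe0 (little-endian) → word 0xe0738a72
kind [0+:4] = (word>>0) & 0xf = 2
addr_hi [4+:1] = (word>>4) & 0x1 = 1
state [5+:5] = (word>>5) & 0x1f = 19
len [10+:7] = (word>>10) & 0x7f = 98
err [17+:9] = (word>>17) & 0x1ff = 57  ←
bank [26+:6] = (word>>26) & 0x3f = 56
err signed 9b, MSB=0: value = 57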